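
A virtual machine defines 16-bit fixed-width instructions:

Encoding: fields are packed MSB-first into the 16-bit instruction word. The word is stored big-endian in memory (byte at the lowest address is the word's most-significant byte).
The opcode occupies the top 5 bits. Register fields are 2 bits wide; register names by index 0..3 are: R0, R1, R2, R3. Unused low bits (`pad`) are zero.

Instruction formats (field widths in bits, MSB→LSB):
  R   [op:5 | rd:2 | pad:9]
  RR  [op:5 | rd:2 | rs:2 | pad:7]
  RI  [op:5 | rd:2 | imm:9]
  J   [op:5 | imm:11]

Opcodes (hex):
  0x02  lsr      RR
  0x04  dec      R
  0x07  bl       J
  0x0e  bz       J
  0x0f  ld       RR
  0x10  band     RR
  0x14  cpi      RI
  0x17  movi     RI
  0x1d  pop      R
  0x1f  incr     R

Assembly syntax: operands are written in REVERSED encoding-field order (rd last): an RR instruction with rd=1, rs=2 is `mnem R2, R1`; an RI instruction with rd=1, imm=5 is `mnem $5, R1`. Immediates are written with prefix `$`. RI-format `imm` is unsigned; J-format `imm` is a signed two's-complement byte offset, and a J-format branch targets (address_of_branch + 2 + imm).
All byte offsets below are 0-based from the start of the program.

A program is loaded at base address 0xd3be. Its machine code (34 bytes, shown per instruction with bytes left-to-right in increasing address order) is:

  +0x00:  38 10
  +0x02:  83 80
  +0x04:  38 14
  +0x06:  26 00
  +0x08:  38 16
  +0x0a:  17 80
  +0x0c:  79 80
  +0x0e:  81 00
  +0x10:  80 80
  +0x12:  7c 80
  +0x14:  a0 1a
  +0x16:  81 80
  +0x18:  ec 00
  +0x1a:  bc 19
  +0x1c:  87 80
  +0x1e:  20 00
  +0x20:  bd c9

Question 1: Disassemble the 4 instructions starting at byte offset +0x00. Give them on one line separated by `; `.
off 0x00: read 38 10 as big → 0x3810
  opcode bits[15:11]=0x7: bl/J
  imm@[10:0]=0x10 ⇒ $16
off 0x02: read 83 80 as big → 0x8380
  opcode bits[15:11]=0x10: band/RR
  rd@[10:9]=0x1 ⇒ R1
  rs@[8:7]=0x3 ⇒ R3
off 0x04: read 38 14 as big → 0x3814
  opcode bits[15:11]=0x7: bl/J
  imm@[10:0]=0x14 ⇒ $20
off 0x06: read 26 00 as big → 0x2600
  opcode bits[15:11]=0x4: dec/R
  rd@[10:9]=0x3 ⇒ R3

bl $16; band R3, R1; bl $20; dec R3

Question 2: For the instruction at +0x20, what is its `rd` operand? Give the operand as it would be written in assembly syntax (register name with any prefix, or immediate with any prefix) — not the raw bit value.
R2

@+20  big-endian(bd c9) = 0xbdc9
  opcode bits[15:11]=0x17: movi/RI
  rd@[10:9]=0x2 ⇒ R2
  imm@[8:0]=0x1c9 ⇒ $457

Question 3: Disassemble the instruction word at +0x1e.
dec R0

off 0x1e: read 20 00 as big → 0x2000
  op=0x2000>>11=0x4 ⇒ dec (R)
  rd@[10:9]=0x0 ⇒ R0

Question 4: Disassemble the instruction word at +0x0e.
off 0x0e: read 81 00 as big → 0x8100
  top 5b → 0x10 → band [RR]
  [10:9] rd=0 = R0
  [8:7] rs=2 = R2

band R2, R0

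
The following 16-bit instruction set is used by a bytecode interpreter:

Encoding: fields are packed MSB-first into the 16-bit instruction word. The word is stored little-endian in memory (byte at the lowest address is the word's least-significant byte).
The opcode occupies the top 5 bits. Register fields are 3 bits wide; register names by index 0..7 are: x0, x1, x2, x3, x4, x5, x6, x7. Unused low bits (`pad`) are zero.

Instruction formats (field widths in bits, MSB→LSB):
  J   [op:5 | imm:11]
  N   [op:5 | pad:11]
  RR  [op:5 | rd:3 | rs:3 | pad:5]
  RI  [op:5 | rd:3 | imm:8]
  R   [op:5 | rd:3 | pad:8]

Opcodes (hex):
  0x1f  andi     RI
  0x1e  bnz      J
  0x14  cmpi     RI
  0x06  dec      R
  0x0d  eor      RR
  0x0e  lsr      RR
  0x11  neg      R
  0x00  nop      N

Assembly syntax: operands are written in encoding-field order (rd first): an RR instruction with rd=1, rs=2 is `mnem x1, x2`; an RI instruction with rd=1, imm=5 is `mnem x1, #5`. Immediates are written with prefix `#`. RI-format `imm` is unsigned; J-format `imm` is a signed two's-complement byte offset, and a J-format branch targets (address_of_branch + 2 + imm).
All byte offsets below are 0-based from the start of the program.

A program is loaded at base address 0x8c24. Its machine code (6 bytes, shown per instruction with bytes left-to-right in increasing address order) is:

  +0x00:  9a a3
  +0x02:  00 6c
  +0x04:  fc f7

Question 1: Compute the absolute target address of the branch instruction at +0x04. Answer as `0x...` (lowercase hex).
@+04  little-endian(fc f7) = 0xf7fc
  op=0xf7fc>>11=0x1e ⇒ bnz (J)
  imm@[10:0]=0x7fc (s11→-4) ⇒ #-4
  target = base 0x8c24 + off 0x04 + 2 + imm -4 = 0x8c26

0x8c26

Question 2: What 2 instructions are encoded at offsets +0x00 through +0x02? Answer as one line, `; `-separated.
cmpi x3, #154; eor x4, x0

@+00  little-endian(9a a3) = 0xa39a
  op=0xa39a>>11=0x14 ⇒ cmpi (RI)
  [10:8] rd=3 = x3
  [7:0] imm=154 = #154
@+02  little-endian(00 6c) = 0x6c00
  op=0x6c00>>11=0xd ⇒ eor (RR)
  [10:8] rd=4 = x4
  [7:5] rs=0 = x0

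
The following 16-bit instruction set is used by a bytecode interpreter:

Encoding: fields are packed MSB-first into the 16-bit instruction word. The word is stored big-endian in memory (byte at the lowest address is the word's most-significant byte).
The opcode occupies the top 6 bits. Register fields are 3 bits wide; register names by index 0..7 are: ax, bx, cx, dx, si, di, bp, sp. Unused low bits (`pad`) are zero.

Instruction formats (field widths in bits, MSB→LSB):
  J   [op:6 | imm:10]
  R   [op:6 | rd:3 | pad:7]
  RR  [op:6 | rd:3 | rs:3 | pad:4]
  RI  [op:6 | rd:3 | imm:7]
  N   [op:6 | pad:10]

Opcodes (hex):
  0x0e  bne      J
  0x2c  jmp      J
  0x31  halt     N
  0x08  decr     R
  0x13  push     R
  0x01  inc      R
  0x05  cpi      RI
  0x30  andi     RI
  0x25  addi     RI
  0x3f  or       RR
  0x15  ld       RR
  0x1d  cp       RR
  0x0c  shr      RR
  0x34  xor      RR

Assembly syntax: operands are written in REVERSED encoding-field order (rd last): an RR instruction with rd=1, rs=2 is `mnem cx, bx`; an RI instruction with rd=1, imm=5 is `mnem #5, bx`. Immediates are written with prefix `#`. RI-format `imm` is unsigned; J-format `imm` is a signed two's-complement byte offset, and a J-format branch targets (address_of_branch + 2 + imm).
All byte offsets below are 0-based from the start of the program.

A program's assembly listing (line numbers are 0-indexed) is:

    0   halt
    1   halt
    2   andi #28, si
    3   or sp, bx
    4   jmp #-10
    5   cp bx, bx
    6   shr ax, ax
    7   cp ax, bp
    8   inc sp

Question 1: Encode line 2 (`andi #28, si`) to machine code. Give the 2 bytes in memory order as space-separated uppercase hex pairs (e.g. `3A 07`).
line 2 (andi): pack op=0x30:6|rd=4:3|imm=28:7 = 0xc21c; big→ c2 1c

C2 1C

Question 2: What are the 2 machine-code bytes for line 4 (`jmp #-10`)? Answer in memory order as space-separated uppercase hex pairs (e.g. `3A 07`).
line 4 (jmp): pack op=0x2c:6|imm=-10:10 = 0xb3f6; big→ b3 f6

B3 F6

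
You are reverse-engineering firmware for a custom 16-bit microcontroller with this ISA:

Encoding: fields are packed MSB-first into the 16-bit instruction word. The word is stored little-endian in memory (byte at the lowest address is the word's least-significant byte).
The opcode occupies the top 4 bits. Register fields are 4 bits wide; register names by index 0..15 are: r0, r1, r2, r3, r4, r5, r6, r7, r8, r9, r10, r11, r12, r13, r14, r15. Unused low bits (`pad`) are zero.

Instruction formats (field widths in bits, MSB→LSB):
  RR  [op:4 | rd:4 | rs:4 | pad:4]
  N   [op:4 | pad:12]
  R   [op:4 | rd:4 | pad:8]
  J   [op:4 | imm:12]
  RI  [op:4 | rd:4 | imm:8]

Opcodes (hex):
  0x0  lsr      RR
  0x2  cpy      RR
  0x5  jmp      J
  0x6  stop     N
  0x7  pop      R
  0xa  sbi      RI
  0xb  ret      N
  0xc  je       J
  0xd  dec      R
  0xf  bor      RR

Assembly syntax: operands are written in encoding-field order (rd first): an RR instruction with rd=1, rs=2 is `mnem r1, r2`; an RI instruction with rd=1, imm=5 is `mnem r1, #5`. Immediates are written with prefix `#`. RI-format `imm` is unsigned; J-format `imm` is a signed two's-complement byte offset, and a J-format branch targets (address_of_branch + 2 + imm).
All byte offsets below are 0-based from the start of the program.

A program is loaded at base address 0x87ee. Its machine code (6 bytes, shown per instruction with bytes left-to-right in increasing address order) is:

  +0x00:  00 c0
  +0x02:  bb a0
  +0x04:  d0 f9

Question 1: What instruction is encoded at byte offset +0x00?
off 0x00: read 00 c0 as little → 0xc000
  top 4b → 0xc → je [J]
  [11:0] imm=0 = #0

je #0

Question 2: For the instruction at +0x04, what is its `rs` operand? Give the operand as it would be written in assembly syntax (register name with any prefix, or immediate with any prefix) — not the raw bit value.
r13

[04] d0 f9 → 0xf9d0
  top 4b → 0xf → bor [RR]
  rd: (w>>8)&0xf=0x9 → r9
  rs: (w>>4)&0xf=0xd → r13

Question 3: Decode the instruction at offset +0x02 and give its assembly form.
off 0x02: read bb a0 as little → 0xa0bb
  opcode bits[15:12]=0xa: sbi/RI
  [11:8] rd=0 = r0
  [7:0] imm=187 = #187

sbi r0, #187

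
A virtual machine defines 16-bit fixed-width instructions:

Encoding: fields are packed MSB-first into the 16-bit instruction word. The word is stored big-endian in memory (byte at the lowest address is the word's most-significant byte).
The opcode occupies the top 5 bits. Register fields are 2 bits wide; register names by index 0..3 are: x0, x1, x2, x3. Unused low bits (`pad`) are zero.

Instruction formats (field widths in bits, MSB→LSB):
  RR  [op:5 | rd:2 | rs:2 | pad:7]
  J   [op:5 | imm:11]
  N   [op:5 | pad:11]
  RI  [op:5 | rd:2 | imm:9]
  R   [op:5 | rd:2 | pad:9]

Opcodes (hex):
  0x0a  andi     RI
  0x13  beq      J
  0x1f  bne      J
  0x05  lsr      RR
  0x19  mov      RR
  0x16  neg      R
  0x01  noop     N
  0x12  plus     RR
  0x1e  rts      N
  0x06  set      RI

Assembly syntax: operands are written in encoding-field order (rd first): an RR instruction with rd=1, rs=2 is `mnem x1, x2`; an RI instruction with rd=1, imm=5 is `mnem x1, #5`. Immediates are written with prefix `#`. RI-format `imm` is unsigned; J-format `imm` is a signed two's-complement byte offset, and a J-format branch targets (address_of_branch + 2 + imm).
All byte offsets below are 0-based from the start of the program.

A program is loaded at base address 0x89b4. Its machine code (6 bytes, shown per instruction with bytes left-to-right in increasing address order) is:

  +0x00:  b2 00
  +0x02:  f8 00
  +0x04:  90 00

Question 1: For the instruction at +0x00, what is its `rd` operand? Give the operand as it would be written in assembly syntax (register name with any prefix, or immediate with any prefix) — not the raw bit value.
x1

@+00  big-endian(b2 00) = 0xb200
  op=0xb200>>11=0x16 ⇒ neg (R)
  rd@[10:9]=0x1 ⇒ x1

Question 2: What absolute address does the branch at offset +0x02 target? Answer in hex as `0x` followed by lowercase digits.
+0x02: f8 00 ⇒ word 0xf800 (big)
  opcode bits[15:11]=0x1f: bne/J
  imm: (w>>0)&0x7ff=0x0 → #0
  target = base 0x89b4 + off 0x02 + 2 + imm 0 = 0x89b8

0x89b8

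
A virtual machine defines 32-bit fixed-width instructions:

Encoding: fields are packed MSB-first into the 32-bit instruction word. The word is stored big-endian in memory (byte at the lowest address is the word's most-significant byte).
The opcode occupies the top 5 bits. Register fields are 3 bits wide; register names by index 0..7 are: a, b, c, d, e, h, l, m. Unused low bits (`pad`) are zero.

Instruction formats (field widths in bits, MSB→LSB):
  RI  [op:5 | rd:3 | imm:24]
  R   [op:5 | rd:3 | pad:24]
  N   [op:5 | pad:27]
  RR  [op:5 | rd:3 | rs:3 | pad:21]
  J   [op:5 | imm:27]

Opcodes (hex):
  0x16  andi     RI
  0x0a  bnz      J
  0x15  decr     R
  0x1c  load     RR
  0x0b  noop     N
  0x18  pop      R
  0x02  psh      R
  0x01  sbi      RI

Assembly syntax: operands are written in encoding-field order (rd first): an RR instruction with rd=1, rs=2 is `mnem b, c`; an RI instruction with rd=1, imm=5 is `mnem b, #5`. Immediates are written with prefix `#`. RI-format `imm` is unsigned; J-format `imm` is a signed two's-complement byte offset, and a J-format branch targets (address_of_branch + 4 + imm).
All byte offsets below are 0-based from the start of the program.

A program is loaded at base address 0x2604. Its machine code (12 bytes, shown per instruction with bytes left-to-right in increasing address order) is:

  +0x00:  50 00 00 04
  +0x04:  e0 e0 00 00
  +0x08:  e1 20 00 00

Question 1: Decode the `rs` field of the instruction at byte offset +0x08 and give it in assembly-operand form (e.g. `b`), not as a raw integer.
+0x08: e1 20 00 00 ⇒ word 0xe1200000 (big)
  top 5b → 0x1c → load [RR]
  rd: (w>>24)&0x7=0x1 → b
  rs: (w>>21)&0x7=0x1 → b

b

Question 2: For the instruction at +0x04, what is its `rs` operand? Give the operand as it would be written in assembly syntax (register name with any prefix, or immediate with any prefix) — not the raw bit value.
m

+0x04: e0 e0 00 00 ⇒ word 0xe0e00000 (big)
  top 5b → 0x1c → load [RR]
  rd: (w>>24)&0x7=0x0 → a
  rs: (w>>21)&0x7=0x7 → m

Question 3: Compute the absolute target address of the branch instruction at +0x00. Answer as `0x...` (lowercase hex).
[00] 50 00 00 04 → 0x50000004
  opcode bits[31:27]=0xa: bnz/J
  [26:0] imm=4 = #4
  target = base 0x2604 + off 0x00 + 4 + imm 4 = 0x260c

0x260c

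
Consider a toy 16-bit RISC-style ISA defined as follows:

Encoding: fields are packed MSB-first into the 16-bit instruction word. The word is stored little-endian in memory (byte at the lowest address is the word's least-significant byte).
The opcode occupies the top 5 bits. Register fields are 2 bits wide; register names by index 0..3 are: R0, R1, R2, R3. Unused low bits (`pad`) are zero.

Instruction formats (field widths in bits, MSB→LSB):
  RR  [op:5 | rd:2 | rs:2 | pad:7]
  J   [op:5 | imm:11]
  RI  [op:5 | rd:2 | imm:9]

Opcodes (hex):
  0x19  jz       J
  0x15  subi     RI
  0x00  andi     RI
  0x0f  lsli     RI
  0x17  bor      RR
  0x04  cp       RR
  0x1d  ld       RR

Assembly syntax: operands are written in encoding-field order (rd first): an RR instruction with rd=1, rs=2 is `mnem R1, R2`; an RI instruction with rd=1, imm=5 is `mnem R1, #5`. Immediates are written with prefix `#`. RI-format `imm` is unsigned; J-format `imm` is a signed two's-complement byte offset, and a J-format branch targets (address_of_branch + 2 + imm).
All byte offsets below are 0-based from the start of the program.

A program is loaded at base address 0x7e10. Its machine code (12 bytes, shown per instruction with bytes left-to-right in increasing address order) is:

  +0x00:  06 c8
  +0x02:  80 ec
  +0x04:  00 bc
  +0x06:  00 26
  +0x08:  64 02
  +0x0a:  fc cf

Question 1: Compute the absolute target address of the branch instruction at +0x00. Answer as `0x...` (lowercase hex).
0x7e18

off 0x00: read 06 c8 as little → 0xc806
  opcode bits[15:11]=0x19: jz/J
  imm: (w>>0)&0x7ff=0x6 → #6
  target = base 0x7e10 + off 0x00 + 2 + imm 6 = 0x7e18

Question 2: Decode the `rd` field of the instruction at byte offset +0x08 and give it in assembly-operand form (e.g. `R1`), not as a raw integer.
R1

[08] 64 02 → 0x0264
  top 5b → 0x0 → andi [RI]
  rd: (w>>9)&0x3=0x1 → R1
  imm: (w>>0)&0x1ff=0x64 → #100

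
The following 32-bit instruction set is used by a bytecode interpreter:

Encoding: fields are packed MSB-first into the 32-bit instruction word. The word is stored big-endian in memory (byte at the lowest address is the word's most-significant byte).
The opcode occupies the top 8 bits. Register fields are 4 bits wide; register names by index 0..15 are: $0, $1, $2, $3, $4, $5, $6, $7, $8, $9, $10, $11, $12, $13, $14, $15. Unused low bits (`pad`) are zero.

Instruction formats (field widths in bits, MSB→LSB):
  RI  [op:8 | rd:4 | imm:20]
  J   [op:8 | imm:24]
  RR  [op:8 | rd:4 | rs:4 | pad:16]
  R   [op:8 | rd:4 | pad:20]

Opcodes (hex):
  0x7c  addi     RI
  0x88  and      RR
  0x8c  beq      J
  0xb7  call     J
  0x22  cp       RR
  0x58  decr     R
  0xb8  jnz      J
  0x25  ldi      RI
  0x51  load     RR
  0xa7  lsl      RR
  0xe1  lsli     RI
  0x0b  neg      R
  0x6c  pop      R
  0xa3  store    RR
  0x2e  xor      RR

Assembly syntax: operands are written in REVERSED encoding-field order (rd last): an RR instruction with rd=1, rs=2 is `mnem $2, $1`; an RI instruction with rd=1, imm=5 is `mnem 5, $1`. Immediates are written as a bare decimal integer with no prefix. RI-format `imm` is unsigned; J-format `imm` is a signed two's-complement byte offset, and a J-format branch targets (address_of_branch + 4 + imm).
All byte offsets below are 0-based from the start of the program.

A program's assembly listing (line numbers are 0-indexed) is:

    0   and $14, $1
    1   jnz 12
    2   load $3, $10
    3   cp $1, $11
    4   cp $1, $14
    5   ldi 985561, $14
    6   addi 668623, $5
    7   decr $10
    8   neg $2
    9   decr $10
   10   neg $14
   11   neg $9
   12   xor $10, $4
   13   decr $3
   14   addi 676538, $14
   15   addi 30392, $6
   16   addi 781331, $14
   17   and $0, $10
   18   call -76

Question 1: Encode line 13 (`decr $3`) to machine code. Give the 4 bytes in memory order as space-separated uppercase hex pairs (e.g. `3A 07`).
58 30 00 00

line 13 (decr): pack op=0x58:8|rd=3:4|pad=0:20 = 0x58300000; big→ 58 30 00 00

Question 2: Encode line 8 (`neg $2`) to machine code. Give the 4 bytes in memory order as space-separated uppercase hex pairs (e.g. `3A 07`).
0B 20 00 00

8. neg fields op=0xb:8|rd=2:4|pad=0:20 → word 0b200000h → 0b 20 00 00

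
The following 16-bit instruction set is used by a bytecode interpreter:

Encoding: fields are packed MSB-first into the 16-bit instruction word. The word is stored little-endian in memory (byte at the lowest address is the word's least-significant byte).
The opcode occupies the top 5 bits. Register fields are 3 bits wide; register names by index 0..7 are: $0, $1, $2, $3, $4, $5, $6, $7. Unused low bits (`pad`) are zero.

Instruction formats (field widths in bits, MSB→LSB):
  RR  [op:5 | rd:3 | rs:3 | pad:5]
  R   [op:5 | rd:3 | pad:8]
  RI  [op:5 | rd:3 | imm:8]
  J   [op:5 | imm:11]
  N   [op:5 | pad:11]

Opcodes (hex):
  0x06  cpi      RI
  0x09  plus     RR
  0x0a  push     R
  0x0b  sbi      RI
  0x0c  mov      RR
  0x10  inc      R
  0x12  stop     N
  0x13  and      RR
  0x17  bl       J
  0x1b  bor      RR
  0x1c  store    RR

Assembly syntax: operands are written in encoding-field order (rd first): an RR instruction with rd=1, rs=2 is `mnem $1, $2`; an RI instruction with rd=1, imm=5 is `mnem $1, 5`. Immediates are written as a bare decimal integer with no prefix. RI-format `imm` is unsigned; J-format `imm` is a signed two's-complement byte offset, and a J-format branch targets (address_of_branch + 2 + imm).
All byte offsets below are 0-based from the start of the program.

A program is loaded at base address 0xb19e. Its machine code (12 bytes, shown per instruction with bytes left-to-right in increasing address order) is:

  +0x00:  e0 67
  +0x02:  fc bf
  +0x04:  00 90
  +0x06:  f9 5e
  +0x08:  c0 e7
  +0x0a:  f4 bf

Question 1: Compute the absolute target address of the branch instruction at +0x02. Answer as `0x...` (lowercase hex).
0xb19e

@+02  little-endian(fc bf) = 0xbffc
  opcode bits[15:11]=0x17: bl/J
  imm@[10:0]=0x7fc (s11→-4) ⇒ -4
  target = base 0xb19e + off 0x02 + 2 + imm -4 = 0xb19e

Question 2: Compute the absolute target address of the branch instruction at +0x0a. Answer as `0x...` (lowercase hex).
0xb19e

off 0x0a: read f4 bf as little → 0xbff4
  op=0xbff4>>11=0x17 ⇒ bl (J)
  imm@[10:0]=0x7f4 (s11→-12) ⇒ -12
  target = base 0xb19e + off 0x0a + 2 + imm -12 = 0xb19e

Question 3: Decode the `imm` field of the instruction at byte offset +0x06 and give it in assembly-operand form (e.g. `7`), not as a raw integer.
249

+0x06: f9 5e ⇒ word 0x5ef9 (little)
  opcode bits[15:11]=0xb: sbi/RI
  rd@[10:8]=0x6 ⇒ $6
  imm@[7:0]=0xf9 ⇒ 249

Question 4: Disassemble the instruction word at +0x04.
[04] 00 90 → 0x9000
  op=0x9000>>11=0x12 ⇒ stop (N)

stop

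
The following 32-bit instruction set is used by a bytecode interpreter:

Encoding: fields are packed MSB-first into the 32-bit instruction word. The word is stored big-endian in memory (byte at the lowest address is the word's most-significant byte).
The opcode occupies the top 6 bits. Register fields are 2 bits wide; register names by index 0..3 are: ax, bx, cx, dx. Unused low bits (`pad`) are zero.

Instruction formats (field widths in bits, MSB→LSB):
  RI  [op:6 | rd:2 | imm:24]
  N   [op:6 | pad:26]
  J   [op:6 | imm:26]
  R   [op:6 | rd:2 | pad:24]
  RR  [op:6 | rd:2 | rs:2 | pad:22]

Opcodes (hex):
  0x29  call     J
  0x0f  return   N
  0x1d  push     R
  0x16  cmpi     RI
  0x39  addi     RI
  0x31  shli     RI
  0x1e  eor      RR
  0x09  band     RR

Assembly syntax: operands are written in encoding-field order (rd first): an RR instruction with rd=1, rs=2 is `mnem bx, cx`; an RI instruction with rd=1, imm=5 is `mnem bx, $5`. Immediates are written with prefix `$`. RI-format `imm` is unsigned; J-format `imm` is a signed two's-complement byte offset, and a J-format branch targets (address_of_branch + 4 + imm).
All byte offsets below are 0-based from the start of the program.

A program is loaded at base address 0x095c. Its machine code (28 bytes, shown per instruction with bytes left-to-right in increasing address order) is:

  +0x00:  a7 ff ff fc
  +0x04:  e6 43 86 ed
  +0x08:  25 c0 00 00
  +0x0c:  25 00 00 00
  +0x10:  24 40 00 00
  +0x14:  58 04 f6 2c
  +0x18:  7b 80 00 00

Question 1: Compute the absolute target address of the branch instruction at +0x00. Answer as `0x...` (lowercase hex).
@+00  big-endian(a7 ff ff fc) = 0xa7fffffc
  opcode bits[31:26]=0x29: call/J
  [25:0] imm=67108860 (s26→-4) = $-4
  target = base 0x095c + off 0x00 + 4 + imm -4 = 0x095c

0x095c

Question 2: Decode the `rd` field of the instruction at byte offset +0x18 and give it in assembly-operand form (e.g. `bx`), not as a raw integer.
dx

+0x18: 7b 80 00 00 ⇒ word 0x7b800000 (big)
  opcode bits[31:26]=0x1e: eor/RR
  [25:24] rd=3 = dx
  [23:22] rs=2 = cx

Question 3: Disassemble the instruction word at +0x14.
cmpi ax, $325164

@+14  big-endian(58 04 f6 2c) = 0x5804f62c
  top 6b → 0x16 → cmpi [RI]
  rd: (w>>24)&0x3=0x0 → ax
  imm: (w>>0)&0xffffff=0x4f62c → $325164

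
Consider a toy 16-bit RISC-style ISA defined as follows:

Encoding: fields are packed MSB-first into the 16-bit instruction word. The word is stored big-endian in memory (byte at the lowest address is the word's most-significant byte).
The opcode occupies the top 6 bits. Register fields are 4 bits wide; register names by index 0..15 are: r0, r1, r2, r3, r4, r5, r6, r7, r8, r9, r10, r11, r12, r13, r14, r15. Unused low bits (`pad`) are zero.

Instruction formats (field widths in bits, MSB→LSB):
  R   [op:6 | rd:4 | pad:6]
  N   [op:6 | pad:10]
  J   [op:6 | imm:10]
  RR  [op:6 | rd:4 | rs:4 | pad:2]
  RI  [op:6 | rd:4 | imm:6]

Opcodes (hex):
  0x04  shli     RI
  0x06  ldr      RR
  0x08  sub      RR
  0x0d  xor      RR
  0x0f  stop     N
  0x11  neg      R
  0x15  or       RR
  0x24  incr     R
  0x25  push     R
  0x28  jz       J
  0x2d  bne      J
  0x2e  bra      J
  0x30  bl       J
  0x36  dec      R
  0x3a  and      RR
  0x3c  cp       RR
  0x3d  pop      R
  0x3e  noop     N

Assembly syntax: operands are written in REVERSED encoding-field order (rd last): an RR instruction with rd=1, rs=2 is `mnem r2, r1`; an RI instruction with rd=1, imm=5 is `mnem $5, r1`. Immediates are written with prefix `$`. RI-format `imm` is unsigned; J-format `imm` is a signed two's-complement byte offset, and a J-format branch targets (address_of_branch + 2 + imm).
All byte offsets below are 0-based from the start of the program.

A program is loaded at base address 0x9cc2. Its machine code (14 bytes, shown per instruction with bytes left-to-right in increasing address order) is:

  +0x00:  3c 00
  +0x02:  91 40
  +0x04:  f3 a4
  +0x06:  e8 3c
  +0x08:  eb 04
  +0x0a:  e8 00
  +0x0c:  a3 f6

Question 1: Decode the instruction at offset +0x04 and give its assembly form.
cp r9, r14

+0x04: f3 a4 ⇒ word 0xf3a4 (big)
  opcode bits[15:10]=0x3c: cp/RR
  rd@[9:6]=0xe ⇒ r14
  rs@[5:2]=0x9 ⇒ r9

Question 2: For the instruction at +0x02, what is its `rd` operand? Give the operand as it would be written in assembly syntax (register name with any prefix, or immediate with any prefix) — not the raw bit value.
r5

off 0x02: read 91 40 as big → 0x9140
  top 6b → 0x24 → incr [R]
  [9:6] rd=5 = r5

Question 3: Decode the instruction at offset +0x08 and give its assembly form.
+0x08: eb 04 ⇒ word 0xeb04 (big)
  opcode bits[15:10]=0x3a: and/RR
  rd@[9:6]=0xc ⇒ r12
  rs@[5:2]=0x1 ⇒ r1

and r1, r12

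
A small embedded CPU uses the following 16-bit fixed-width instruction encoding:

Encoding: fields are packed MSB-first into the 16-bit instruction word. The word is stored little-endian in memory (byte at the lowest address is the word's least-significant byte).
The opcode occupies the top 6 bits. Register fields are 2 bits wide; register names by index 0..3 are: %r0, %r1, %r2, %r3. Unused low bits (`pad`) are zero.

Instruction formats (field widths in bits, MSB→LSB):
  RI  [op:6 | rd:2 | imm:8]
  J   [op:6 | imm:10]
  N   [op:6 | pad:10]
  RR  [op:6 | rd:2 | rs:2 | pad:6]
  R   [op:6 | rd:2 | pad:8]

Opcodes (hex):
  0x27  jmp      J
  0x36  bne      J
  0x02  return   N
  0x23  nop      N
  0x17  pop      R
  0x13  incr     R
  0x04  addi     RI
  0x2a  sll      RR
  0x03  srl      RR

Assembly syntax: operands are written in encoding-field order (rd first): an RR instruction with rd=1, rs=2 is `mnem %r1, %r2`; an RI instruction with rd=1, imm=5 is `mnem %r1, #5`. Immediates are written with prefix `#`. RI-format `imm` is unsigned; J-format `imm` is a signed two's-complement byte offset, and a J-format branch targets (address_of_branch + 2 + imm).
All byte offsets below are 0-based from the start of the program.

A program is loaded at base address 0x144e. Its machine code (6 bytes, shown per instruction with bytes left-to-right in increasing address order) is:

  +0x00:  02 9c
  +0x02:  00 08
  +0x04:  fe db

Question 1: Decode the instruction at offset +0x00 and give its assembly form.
jmp #2

@+00  little-endian(02 9c) = 0x9c02
  op=0x9c02>>10=0x27 ⇒ jmp (J)
  [9:0] imm=2 = #2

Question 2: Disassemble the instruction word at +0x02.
return

[02] 00 08 → 0x0800
  opcode bits[15:10]=0x2: return/N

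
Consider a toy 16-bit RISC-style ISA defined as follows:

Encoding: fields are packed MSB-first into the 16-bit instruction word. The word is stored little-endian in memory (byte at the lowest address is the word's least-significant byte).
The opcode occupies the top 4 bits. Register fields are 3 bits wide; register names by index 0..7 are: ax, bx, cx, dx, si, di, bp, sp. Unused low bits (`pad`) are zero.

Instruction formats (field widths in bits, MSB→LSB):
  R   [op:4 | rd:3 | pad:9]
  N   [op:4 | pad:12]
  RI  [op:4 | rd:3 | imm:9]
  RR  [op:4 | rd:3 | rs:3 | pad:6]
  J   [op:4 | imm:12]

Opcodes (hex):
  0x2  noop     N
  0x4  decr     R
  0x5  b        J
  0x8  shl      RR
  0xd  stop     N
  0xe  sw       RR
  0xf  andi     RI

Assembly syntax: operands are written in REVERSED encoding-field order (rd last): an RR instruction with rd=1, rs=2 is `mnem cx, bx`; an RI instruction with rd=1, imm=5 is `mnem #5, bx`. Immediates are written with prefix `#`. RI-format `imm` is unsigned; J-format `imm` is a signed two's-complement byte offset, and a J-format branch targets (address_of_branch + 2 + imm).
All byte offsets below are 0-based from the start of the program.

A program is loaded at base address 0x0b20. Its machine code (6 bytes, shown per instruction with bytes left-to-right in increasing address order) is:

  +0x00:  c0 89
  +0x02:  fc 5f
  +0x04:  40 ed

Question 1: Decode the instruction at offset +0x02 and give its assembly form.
@+02  little-endian(fc 5f) = 0x5ffc
  top 4b → 0x5 → b [J]
  imm@[11:0]=0xffc (s12→-4) ⇒ #-4

b #-4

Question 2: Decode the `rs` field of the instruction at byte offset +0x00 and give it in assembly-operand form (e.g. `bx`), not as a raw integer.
+0x00: c0 89 ⇒ word 0x89c0 (little)
  opcode bits[15:12]=0x8: shl/RR
  rd: (w>>9)&0x7=0x4 → si
  rs: (w>>6)&0x7=0x7 → sp

sp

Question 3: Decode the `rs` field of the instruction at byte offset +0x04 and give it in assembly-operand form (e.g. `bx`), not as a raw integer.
di

off 0x04: read 40 ed as little → 0xed40
  top 4b → 0xe → sw [RR]
  [11:9] rd=6 = bp
  [8:6] rs=5 = di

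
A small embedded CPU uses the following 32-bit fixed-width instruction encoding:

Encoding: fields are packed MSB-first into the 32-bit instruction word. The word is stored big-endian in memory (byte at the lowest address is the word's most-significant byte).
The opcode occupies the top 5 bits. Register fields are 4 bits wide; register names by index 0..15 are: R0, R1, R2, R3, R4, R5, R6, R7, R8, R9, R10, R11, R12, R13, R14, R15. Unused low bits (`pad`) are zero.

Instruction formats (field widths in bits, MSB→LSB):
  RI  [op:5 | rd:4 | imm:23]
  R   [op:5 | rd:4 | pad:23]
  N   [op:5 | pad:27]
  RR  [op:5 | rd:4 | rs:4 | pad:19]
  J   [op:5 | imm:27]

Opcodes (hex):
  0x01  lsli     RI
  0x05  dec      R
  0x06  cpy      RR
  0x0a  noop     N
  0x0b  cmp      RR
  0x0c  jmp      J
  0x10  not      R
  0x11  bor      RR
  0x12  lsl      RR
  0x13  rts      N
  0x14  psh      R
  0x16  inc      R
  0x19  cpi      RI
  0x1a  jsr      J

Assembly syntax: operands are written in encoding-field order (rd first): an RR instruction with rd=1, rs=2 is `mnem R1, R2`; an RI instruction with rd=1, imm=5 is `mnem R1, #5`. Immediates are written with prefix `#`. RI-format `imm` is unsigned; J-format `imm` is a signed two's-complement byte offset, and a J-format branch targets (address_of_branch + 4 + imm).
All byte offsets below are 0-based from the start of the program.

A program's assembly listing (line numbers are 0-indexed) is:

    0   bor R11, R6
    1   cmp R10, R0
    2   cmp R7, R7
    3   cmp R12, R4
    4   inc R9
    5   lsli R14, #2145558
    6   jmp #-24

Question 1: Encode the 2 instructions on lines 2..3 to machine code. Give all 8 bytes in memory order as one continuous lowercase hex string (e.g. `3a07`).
5bb800005e200000

L2: cmp op=0xb:5|rd=7:4|rs=7:4|pad=0:19 ⇒ 0x5bb80000 ⇒ big 5b b8 00 00
L3: cmp op=0xb:5|rd=12:4|rs=4:4|pad=0:19 ⇒ 0x5e200000 ⇒ big 5e 20 00 00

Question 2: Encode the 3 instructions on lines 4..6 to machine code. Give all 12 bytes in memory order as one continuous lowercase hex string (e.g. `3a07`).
b48000000f20bd1667ffffe8

L4: inc op=0x16:5|rd=9:4|pad=0:23 ⇒ 0xb4800000 ⇒ big b4 80 00 00
L5: lsli op=0x1:5|rd=14:4|imm=2145558:23 ⇒ 0x0f20bd16 ⇒ big 0f 20 bd 16
L6: jmp op=0xc:5|imm=-24:27 ⇒ 0x67ffffe8 ⇒ big 67 ff ff e8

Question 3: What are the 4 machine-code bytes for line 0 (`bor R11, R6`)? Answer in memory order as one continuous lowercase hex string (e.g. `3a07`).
0. bor fields op=0x11:5|rd=11:4|rs=6:4|pad=0:19 → word 8db00000h → 8d b0 00 00

8db00000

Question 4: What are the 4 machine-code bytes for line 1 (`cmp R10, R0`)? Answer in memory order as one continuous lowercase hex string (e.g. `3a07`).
L1: cmp op=0xb:5|rd=10:4|rs=0:4|pad=0:19 ⇒ 0x5d000000 ⇒ big 5d 00 00 00

5d000000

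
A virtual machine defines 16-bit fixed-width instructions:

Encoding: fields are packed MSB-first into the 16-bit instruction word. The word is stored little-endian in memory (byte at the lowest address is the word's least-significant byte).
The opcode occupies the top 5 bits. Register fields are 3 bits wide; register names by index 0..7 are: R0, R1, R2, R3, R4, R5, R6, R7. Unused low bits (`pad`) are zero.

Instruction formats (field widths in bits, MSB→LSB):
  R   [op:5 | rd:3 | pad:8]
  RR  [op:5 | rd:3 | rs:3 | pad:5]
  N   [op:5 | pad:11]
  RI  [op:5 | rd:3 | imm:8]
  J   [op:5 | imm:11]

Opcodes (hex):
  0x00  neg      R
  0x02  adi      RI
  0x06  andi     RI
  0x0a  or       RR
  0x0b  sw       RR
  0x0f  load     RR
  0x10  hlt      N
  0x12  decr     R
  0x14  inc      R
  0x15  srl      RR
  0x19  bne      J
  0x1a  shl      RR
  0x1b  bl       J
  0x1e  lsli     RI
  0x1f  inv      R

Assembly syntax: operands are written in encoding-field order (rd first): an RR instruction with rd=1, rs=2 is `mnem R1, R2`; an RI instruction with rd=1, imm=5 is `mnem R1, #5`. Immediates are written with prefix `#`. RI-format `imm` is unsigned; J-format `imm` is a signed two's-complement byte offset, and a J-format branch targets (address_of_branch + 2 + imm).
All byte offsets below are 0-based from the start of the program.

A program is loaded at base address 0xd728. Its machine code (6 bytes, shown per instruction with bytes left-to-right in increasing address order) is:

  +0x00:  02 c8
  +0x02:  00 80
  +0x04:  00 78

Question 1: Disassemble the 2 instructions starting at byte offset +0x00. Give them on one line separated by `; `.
bne #2; hlt

off 0x00: read 02 c8 as little → 0xc802
  top 5b → 0x19 → bne [J]
  [10:0] imm=2 = #2
off 0x02: read 00 80 as little → 0x8000
  top 5b → 0x10 → hlt [N]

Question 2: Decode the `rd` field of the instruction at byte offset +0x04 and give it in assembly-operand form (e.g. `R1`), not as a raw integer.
[04] 00 78 → 0x7800
  opcode bits[15:11]=0xf: load/RR
  rd@[10:8]=0x0 ⇒ R0
  rs@[7:5]=0x0 ⇒ R0

R0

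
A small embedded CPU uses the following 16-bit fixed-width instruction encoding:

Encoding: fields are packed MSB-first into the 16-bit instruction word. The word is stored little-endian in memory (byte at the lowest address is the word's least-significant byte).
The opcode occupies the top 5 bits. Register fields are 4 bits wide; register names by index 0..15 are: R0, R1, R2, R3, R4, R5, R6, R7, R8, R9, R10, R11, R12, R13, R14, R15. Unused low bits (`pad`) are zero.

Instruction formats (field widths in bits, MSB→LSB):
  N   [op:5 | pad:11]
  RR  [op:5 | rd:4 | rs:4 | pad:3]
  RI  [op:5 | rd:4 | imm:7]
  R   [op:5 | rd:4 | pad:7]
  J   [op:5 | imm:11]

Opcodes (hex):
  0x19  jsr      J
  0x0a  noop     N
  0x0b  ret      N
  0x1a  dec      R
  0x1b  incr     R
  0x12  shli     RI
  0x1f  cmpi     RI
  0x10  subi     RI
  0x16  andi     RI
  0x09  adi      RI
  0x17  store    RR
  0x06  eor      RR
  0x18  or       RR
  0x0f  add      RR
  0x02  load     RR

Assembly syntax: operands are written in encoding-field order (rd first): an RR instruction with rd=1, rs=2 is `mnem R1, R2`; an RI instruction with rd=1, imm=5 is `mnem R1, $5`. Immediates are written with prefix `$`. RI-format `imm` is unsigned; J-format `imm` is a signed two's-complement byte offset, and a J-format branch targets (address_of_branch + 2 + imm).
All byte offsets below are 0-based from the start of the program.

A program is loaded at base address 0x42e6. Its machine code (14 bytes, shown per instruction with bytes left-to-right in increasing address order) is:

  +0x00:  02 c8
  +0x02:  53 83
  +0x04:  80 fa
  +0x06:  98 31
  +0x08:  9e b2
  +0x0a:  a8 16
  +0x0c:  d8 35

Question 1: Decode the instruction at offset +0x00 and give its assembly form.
jsr $2

[00] 02 c8 → 0xc802
  opcode bits[15:11]=0x19: jsr/J
  [10:0] imm=2 = $2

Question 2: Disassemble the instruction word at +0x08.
andi R5, $30

@+08  little-endian(9e b2) = 0xb29e
  opcode bits[15:11]=0x16: andi/RI
  rd@[10:7]=0x5 ⇒ R5
  imm@[6:0]=0x1e ⇒ $30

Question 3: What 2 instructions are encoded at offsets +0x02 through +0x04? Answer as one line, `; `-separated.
subi R6, $83; cmpi R5, $0

[02] 53 83 → 0x8353
  op=0x8353>>11=0x10 ⇒ subi (RI)
  rd@[10:7]=0x6 ⇒ R6
  imm@[6:0]=0x53 ⇒ $83
[04] 80 fa → 0xfa80
  op=0xfa80>>11=0x1f ⇒ cmpi (RI)
  rd@[10:7]=0x5 ⇒ R5
  imm@[6:0]=0x0 ⇒ $0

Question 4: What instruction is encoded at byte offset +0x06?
+0x06: 98 31 ⇒ word 0x3198 (little)
  opcode bits[15:11]=0x6: eor/RR
  [10:7] rd=3 = R3
  [6:3] rs=3 = R3

eor R3, R3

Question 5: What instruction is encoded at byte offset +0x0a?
off 0x0a: read a8 16 as little → 0x16a8
  op=0x16a8>>11=0x2 ⇒ load (RR)
  [10:7] rd=13 = R13
  [6:3] rs=5 = R5

load R13, R5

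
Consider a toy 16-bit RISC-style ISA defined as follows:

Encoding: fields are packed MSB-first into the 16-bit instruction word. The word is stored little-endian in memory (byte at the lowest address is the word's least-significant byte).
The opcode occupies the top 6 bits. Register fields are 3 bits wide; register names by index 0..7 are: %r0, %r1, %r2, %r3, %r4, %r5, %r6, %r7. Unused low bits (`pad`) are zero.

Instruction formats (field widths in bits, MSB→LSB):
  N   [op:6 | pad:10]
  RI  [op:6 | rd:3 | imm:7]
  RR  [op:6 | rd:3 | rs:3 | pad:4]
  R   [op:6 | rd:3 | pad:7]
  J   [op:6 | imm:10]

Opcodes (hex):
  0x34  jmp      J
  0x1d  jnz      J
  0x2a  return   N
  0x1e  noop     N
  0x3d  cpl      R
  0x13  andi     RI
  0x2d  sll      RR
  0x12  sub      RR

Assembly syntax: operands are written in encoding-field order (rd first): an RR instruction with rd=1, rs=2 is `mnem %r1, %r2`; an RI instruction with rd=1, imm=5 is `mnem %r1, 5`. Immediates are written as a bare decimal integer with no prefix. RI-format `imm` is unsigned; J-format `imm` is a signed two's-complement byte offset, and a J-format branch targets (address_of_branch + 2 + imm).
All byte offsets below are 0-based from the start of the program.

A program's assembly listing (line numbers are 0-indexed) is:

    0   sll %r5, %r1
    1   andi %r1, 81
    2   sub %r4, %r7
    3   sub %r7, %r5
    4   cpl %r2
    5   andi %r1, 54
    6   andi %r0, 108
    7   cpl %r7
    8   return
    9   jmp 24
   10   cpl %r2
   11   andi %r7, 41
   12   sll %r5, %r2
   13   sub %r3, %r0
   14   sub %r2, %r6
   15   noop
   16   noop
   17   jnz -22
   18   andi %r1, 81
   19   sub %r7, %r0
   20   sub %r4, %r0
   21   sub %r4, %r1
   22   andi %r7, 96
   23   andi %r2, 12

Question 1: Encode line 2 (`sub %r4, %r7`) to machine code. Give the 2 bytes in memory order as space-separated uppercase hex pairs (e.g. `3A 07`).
2. sub fields op=0x12:6|rd=4:3|rs=7:3|pad=0:4 → word 4a70h → 70 4a

70 4A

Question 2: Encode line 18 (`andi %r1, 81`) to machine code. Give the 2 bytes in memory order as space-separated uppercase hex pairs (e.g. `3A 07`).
L18: andi op=0x13:6|rd=1:3|imm=81:7 ⇒ 0x4cd1 ⇒ little d1 4c

D1 4C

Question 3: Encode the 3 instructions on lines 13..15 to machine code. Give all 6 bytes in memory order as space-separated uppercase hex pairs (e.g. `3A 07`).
line 13 (sub): pack op=0x12:6|rd=3:3|rs=0:3|pad=0:4 = 0x4980; little→ 80 49
line 14 (sub): pack op=0x12:6|rd=2:3|rs=6:3|pad=0:4 = 0x4960; little→ 60 49
line 15 (noop): pack op=0x1e:6|pad=0:10 = 0x7800; little→ 00 78

80 49 60 49 00 78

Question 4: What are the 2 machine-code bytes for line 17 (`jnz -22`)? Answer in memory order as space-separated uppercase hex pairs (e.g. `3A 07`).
EA 77

17. jnz fields op=0x1d:6|imm=-22:10 → word 77eah → ea 77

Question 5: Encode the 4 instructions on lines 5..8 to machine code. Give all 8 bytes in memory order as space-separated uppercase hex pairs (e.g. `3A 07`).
L5: andi op=0x13:6|rd=1:3|imm=54:7 ⇒ 0x4cb6 ⇒ little b6 4c
L6: andi op=0x13:6|rd=0:3|imm=108:7 ⇒ 0x4c6c ⇒ little 6c 4c
L7: cpl op=0x3d:6|rd=7:3|pad=0:7 ⇒ 0xf780 ⇒ little 80 f7
L8: return op=0x2a:6|pad=0:10 ⇒ 0xa800 ⇒ little 00 a8

B6 4C 6C 4C 80 F7 00 A8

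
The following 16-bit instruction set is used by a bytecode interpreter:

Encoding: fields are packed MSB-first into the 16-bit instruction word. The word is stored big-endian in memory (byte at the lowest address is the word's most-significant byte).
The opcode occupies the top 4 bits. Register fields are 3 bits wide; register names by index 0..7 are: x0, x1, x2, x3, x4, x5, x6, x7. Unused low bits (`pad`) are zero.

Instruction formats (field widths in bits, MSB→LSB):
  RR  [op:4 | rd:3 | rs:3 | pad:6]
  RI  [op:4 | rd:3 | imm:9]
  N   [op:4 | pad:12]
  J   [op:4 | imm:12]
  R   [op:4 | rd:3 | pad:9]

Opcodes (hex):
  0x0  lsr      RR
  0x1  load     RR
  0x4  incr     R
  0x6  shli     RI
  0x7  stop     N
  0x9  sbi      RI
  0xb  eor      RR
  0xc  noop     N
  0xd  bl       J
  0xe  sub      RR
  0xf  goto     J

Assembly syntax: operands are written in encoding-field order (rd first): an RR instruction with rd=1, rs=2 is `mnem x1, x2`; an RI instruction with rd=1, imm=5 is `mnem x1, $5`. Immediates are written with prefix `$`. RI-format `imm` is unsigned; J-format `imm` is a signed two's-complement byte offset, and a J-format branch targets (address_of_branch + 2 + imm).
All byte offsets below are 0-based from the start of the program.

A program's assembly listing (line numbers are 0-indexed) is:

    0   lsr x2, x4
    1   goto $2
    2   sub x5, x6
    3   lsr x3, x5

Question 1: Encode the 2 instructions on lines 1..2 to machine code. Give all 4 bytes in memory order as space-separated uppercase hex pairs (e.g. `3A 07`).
F0 02 EB 80

L1: goto op=0xf:4|imm=2:12 ⇒ 0xf002 ⇒ big f0 02
L2: sub op=0xe:4|rd=5:3|rs=6:3|pad=0:6 ⇒ 0xeb80 ⇒ big eb 80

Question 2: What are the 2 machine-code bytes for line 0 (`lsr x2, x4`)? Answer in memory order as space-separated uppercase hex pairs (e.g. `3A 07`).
05 00

0. lsr fields op=0x0:4|rd=2:3|rs=4:3|pad=0:6 → word 0500h → 05 00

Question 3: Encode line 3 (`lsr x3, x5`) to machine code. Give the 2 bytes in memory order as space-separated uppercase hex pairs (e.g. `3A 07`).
07 40

L3: lsr op=0x0:4|rd=3:3|rs=5:3|pad=0:6 ⇒ 0x0740 ⇒ big 07 40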